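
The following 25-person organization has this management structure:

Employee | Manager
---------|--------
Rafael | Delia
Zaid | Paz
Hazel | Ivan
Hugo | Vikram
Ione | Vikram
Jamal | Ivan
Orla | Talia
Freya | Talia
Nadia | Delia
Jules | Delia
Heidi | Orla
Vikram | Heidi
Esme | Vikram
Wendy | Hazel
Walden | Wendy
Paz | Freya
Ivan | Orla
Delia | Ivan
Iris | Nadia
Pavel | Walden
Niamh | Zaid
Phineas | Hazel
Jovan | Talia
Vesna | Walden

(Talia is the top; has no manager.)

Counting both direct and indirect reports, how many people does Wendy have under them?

Wendy directly manages Walden. Under Walden: Pavel, Vesna (2). That's 3 in total.

3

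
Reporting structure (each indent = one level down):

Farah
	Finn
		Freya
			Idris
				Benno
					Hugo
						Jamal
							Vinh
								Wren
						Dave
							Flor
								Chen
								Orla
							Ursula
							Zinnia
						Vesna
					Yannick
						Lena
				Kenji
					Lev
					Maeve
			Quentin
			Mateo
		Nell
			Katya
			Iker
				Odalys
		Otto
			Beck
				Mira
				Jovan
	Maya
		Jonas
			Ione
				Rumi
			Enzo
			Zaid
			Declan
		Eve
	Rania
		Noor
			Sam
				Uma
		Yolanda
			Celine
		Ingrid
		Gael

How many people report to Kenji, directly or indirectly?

Kenji directly manages Lev, Maeve. Lev has no reports. Maeve has no reports. So Kenji's organization is 2 direct reports plus everyone under them: 1 + 1 = 2.

2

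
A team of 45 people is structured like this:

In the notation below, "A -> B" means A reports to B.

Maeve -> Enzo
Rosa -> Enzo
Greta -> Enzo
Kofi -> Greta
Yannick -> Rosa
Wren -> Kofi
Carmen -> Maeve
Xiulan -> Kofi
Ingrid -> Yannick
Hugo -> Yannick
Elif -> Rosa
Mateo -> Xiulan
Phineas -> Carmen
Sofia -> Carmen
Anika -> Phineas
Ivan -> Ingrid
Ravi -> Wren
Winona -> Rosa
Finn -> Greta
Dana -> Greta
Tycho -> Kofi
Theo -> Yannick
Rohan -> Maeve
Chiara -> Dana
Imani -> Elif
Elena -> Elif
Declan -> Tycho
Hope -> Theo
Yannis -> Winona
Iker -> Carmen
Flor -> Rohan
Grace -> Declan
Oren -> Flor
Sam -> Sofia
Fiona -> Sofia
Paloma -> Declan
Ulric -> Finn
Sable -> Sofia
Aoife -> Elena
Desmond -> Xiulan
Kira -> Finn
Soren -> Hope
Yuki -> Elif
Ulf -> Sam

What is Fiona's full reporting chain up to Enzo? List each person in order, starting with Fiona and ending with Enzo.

Fiona reports to Sofia. Sofia reports to Carmen. Carmen reports to Maeve. Maeve reports to Enzo. Enzo is at the top.

Fiona -> Sofia -> Carmen -> Maeve -> Enzo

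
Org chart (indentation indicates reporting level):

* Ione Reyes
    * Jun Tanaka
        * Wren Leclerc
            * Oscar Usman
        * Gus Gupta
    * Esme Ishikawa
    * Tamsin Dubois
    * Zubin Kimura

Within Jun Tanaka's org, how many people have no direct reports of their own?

2

The people in Jun Tanaka's organization with no one reporting to them are Gus Gupta, Oscar Usman. That is 2.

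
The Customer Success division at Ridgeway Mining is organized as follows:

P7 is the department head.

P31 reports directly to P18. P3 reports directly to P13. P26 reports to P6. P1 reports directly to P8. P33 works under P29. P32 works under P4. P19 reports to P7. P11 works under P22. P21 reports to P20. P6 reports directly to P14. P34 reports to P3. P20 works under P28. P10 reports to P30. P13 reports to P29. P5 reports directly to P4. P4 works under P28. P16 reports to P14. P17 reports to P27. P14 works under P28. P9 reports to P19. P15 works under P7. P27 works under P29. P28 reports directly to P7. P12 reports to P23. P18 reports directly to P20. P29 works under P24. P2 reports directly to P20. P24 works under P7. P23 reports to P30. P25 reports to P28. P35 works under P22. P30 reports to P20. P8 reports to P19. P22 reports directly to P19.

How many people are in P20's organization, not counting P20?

8

P20 directly manages P30, P21, P18, P2. Under P30: P23, P12, P10 (3). P21 has no reports. Under P18: P31 (1). P2 has no reports. So P20's organization is 4 direct reports plus everyone under them: 4 + 1 + 2 + 1 = 8.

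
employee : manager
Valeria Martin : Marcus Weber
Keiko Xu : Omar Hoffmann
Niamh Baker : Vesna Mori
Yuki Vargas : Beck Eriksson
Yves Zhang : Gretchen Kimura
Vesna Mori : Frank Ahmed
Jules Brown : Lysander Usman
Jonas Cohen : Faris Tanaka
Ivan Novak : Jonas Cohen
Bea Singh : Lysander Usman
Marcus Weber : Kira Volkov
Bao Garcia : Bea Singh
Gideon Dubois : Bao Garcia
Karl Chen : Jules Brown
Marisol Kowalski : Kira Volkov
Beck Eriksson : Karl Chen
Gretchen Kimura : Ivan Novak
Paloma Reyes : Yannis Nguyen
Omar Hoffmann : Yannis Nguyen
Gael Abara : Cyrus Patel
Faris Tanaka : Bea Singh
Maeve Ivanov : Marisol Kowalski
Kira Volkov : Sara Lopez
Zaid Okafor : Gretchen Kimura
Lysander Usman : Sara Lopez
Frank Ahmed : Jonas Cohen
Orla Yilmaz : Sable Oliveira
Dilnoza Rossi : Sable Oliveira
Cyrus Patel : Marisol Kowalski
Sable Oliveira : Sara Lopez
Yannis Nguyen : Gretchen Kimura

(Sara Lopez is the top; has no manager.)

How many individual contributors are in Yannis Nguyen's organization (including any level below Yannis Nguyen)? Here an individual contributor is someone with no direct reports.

The people in Yannis Nguyen's organization with no one reporting to them are Paloma Reyes, Keiko Xu. That is 2.

2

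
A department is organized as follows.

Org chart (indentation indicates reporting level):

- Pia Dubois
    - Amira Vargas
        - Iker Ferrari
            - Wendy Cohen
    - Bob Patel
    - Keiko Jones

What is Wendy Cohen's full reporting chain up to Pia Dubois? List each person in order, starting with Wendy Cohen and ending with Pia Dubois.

Wendy Cohen -> Iker Ferrari -> Amira Vargas -> Pia Dubois

Wendy Cohen reports to Iker Ferrari. Iker Ferrari reports to Amira Vargas. Amira Vargas reports to Pia Dubois. Pia Dubois is at the top.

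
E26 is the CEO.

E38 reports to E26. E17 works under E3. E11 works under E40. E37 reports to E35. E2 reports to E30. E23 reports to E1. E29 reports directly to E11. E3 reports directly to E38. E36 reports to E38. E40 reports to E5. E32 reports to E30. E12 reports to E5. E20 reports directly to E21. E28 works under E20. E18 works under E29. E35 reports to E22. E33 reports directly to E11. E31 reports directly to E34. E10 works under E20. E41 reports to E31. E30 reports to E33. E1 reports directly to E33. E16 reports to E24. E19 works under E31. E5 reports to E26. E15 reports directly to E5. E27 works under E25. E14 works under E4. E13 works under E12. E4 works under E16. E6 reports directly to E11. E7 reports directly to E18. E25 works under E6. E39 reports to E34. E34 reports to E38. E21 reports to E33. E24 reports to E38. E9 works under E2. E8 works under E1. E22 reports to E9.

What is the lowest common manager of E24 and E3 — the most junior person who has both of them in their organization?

E24's chain of managers is E38, E26. E3's chain of managers is E38, E26. The first manager that appears in both chains is E38.

E38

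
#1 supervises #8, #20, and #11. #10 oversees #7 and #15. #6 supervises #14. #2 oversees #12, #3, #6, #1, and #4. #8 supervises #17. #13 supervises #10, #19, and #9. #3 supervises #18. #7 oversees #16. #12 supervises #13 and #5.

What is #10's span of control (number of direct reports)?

#10 directly manages #15, #7. That is 2 direct reports.

2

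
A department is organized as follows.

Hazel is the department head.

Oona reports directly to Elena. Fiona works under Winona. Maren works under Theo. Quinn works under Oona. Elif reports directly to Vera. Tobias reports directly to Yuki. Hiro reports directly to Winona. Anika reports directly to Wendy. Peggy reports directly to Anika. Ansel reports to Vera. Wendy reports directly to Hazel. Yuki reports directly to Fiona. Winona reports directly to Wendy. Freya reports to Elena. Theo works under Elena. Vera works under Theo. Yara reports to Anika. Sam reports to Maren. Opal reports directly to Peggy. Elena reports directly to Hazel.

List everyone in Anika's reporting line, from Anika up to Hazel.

Anika -> Wendy -> Hazel

Anika reports to Wendy. Wendy reports to Hazel. Hazel is at the top.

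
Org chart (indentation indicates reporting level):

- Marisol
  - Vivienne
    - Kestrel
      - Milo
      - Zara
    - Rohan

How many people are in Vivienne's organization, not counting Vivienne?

4

Vivienne directly manages Kestrel, Rohan. Under Kestrel: Zara, Milo (2). Rohan has no reports. So Vivienne's organization is 2 direct reports plus everyone under them: 3 + 1 = 4.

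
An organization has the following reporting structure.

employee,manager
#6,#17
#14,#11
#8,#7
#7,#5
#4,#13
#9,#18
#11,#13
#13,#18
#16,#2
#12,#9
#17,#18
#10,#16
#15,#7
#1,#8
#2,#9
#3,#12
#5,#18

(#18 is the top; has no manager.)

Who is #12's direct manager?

#12 reports directly to #9.

#9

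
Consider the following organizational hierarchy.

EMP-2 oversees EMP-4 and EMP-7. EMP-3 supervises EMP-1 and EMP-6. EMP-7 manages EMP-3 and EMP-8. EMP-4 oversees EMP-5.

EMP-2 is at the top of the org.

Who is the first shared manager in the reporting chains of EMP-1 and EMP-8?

EMP-7

EMP-1's chain of managers is EMP-3, EMP-7, EMP-2. EMP-8's chain of managers is EMP-7, EMP-2. The first manager that appears in both chains is EMP-7.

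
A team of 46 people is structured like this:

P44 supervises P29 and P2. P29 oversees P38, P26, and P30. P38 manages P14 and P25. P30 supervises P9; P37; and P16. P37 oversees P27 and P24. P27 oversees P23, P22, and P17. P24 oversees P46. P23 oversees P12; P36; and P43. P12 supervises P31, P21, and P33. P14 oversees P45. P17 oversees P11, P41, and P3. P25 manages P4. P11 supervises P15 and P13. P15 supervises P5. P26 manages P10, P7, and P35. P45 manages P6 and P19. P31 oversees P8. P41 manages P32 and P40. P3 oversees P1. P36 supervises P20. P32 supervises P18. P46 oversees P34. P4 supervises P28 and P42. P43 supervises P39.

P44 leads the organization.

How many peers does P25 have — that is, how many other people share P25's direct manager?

1

P25 reports to P38. P38's other direct reports are P14 — 1 peer.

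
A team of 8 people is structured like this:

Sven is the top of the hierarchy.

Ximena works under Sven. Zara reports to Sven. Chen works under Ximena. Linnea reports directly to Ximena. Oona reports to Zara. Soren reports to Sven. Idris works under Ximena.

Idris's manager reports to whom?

Sven

Idris reports to Ximena, and Ximena reports to Sven. So Idris's skip-level manager is Sven.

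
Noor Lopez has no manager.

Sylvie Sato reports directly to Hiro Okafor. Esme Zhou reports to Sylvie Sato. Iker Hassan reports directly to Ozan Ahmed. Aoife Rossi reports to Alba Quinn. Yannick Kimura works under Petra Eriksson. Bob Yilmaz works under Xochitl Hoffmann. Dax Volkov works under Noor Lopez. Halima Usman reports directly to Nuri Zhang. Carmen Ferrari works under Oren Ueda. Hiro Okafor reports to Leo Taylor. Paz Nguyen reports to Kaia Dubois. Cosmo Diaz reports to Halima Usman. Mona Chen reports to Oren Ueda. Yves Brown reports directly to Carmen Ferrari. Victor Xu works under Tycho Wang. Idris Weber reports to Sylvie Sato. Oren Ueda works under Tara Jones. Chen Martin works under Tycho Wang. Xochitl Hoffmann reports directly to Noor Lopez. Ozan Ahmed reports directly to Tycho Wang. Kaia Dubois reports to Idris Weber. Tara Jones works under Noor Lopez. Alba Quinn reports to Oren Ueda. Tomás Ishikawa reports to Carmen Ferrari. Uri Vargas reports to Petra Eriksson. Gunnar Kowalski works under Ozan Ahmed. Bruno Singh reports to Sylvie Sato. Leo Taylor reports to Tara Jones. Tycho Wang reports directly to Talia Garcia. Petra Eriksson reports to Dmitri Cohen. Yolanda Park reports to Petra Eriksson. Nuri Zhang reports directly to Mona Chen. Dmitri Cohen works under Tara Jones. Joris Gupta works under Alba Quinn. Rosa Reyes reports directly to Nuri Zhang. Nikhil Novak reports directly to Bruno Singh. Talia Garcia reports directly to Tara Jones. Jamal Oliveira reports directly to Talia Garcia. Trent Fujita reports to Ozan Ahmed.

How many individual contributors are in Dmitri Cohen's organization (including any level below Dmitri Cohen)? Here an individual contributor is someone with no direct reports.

The people in Dmitri Cohen's organization with no one reporting to them are Yolanda Park, Yannick Kimura, Uri Vargas. That is 3.

3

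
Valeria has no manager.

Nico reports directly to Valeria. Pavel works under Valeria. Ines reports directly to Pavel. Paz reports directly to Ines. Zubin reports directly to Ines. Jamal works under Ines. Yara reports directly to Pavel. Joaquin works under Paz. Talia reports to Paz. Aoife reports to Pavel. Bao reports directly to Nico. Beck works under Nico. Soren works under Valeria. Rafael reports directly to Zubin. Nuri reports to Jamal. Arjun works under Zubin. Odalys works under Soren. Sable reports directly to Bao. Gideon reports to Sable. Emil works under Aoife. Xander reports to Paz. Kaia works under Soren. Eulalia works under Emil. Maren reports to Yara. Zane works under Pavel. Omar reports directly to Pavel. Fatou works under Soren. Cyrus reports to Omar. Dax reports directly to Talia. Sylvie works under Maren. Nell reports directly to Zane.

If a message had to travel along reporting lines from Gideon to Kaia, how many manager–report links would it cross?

Gideon is 4 levels below Valeria, and Kaia is 2 levels below Valeria (their lowest common manager). The shortest path runs up from Gideon to Valeria and back down to Kaia: 4 + 2 = 6 links.

6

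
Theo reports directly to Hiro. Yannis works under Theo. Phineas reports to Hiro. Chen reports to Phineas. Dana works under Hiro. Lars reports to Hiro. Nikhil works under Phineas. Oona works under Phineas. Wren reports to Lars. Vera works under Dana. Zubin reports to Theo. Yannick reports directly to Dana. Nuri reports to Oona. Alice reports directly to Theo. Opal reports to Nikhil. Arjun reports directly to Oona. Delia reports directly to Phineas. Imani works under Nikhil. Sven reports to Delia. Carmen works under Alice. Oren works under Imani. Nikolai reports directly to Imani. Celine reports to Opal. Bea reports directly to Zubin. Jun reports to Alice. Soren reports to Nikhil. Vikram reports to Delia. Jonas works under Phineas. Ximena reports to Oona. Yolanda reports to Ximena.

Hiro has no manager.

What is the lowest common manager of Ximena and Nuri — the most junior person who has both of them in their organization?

Oona

Ximena's chain of managers is Oona, Phineas, Hiro. Nuri's chain of managers is Oona, Phineas, Hiro. The first manager that appears in both chains is Oona.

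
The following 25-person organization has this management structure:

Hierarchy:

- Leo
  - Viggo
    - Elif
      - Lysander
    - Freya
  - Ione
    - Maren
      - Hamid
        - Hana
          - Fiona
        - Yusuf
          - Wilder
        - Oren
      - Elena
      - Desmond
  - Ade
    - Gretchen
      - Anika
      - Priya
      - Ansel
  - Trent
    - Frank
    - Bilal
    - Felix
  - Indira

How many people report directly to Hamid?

3

Hamid directly manages Hana, Yusuf, Oren. That is 3 direct reports.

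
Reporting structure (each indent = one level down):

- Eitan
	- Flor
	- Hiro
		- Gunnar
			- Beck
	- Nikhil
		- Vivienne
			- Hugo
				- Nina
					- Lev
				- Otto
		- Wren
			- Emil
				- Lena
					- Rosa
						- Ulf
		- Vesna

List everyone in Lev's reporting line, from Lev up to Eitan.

Lev reports to Nina. Nina reports to Hugo. Hugo reports to Vivienne. Vivienne reports to Nikhil. Nikhil reports to Eitan. Eitan is at the top.

Lev -> Nina -> Hugo -> Vivienne -> Nikhil -> Eitan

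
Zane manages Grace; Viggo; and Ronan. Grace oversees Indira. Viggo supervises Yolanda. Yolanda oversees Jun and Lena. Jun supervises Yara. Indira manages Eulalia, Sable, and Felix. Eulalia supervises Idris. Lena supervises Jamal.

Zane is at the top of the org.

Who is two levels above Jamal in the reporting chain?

Jamal reports to Lena, and Lena reports to Yolanda. So Jamal's skip-level manager is Yolanda.

Yolanda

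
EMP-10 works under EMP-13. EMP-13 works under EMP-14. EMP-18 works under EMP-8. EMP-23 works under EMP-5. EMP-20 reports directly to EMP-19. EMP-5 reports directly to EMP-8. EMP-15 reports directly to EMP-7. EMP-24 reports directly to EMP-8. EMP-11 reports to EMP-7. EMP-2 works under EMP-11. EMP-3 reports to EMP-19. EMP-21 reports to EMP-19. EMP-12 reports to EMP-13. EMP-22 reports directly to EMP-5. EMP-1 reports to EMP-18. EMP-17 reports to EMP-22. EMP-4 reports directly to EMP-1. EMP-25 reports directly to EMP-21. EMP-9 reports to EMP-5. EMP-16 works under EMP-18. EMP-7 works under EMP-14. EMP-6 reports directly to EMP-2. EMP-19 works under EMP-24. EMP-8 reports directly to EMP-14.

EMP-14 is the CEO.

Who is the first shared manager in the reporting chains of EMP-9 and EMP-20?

EMP-9's chain of managers is EMP-5, EMP-8, EMP-14. EMP-20's chain of managers is EMP-19, EMP-24, EMP-8, EMP-14. The first manager that appears in both chains is EMP-8.

EMP-8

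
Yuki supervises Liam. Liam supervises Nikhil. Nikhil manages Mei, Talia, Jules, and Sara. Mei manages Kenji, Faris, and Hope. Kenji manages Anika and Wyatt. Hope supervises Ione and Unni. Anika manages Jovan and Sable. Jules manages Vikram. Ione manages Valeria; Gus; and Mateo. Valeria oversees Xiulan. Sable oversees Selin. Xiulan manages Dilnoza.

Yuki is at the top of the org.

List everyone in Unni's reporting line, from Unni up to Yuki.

Unni reports to Hope. Hope reports to Mei. Mei reports to Nikhil. Nikhil reports to Liam. Liam reports to Yuki. Yuki is at the top.

Unni -> Hope -> Mei -> Nikhil -> Liam -> Yuki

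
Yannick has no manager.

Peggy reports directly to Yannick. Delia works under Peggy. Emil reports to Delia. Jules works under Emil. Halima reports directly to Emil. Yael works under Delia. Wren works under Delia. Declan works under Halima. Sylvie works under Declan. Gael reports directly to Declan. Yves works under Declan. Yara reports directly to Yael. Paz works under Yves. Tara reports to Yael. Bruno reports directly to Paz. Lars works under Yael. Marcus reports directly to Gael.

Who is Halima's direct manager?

Emil

Halima reports directly to Emil.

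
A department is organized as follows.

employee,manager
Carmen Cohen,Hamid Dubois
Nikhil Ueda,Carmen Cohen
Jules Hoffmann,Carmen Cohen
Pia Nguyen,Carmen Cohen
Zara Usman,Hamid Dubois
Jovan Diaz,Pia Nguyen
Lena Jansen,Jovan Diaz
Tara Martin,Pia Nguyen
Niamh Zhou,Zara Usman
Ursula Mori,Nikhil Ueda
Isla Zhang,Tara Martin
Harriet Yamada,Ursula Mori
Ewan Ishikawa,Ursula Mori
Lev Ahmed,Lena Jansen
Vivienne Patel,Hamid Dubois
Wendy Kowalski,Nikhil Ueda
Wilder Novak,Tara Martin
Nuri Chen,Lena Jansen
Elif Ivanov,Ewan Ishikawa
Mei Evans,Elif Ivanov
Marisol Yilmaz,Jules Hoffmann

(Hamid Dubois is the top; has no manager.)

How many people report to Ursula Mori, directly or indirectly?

Ursula Mori directly manages Harriet Yamada, Ewan Ishikawa. Harriet Yamada has no reports. Under Ewan Ishikawa: Elif Ivanov, Mei Evans (2). So Ursula Mori's organization is 2 direct reports plus everyone under them: 1 + 3 = 4.

4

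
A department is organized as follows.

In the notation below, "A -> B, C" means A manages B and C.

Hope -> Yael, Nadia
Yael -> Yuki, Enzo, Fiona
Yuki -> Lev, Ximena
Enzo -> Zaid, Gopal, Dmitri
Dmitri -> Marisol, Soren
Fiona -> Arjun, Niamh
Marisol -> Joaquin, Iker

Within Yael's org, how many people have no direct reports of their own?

9

The people in Yael's organization with no one reporting to them are Niamh, Arjun, Soren, Iker, Joaquin, Gopal, Zaid, Ximena, Lev. That is 9.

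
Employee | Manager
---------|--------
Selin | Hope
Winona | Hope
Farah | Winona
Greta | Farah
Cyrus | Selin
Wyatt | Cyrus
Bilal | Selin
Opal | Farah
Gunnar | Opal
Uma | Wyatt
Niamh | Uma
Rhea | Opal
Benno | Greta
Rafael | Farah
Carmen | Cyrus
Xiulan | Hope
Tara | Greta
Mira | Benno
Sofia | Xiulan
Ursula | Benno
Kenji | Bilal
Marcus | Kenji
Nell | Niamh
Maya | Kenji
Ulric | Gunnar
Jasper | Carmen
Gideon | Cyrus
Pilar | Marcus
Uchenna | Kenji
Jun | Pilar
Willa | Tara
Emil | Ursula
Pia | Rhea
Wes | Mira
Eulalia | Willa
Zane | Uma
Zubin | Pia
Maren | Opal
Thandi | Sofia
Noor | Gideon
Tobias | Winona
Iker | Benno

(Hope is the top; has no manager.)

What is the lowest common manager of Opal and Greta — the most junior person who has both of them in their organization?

Opal's chain of managers is Farah, Winona, Hope. Greta's chain of managers is Farah, Winona, Hope. The first manager that appears in both chains is Farah.

Farah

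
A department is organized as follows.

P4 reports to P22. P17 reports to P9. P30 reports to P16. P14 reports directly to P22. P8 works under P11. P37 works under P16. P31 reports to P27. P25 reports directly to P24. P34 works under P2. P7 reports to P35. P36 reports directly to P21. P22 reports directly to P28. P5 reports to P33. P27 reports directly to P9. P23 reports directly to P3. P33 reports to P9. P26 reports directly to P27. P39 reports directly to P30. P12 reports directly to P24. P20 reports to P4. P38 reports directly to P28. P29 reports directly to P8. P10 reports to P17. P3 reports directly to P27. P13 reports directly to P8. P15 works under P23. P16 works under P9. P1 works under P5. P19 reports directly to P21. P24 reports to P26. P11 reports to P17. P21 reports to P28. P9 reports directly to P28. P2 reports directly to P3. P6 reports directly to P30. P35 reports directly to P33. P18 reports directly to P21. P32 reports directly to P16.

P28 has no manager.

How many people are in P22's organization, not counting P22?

3

P22 directly manages P4, P14. Under P4: P20 (1). P14 has no reports. So P22's organization is 2 direct reports plus everyone under them: 2 + 1 = 3.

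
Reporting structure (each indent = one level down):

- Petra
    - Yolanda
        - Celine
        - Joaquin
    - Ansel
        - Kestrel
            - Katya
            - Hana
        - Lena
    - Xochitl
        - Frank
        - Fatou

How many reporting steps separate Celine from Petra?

2

Chain from Celine up to Petra: Celine → Yolanda → Petra. That is 2 steps up, so Celine is 2 levels below Petra.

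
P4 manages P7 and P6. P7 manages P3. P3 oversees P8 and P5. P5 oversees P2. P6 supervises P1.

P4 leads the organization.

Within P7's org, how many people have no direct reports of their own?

2

The people in P7's organization with no one reporting to them are P8, P2. That is 2.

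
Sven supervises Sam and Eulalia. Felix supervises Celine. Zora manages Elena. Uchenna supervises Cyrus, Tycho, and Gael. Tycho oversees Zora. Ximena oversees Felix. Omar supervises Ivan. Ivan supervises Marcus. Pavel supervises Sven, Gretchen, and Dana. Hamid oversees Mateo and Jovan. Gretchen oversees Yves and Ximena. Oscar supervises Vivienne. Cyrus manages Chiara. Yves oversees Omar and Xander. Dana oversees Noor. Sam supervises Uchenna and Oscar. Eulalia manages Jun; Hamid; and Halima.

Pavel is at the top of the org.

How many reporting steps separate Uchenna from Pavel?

3

Chain from Uchenna up to Pavel: Uchenna → Sam → Sven → Pavel. That is 3 steps up, so Uchenna is 3 levels below Pavel.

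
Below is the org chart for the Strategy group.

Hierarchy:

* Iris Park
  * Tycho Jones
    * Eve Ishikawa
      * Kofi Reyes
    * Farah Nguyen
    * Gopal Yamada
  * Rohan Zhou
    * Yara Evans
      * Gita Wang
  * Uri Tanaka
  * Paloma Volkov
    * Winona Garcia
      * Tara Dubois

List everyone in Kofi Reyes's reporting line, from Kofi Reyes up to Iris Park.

Kofi Reyes -> Eve Ishikawa -> Tycho Jones -> Iris Park

Kofi Reyes reports to Eve Ishikawa. Eve Ishikawa reports to Tycho Jones. Tycho Jones reports to Iris Park. Iris Park is at the top.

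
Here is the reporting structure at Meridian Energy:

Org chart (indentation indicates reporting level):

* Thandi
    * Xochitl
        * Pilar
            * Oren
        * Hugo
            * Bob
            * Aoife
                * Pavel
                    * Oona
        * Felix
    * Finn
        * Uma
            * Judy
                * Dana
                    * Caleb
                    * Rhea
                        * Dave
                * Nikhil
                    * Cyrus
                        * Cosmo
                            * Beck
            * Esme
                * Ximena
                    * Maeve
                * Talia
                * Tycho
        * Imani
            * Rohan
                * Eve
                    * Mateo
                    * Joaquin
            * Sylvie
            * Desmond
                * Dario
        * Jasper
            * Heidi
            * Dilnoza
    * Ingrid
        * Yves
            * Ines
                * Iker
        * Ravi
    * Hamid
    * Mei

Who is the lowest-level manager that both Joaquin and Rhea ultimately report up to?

Joaquin's chain of managers is Eve, Rohan, Imani, Finn, Thandi. Rhea's chain of managers is Dana, Judy, Uma, Finn, Thandi. The first manager that appears in both chains is Finn.

Finn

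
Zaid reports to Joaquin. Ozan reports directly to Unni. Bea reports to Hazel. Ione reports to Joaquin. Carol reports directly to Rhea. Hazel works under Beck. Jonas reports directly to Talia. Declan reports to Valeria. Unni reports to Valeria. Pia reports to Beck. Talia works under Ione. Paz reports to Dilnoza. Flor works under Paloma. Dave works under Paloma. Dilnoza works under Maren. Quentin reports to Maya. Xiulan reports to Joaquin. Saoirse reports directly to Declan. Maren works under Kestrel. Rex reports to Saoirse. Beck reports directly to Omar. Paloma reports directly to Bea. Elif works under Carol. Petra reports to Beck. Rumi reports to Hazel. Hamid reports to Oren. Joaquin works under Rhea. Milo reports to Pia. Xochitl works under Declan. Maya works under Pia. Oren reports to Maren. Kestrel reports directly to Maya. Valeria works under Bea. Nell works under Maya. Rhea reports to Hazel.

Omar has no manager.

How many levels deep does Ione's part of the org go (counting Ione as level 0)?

The longest chain under Ione runs Ione → Talia → Jonas, which is 2 levels below Ione.

2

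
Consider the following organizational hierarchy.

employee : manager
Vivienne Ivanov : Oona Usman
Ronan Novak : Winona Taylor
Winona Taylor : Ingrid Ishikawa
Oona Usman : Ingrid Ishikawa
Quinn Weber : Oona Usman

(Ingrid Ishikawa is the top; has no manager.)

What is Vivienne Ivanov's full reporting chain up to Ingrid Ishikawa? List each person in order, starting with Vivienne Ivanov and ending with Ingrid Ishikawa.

Vivienne Ivanov -> Oona Usman -> Ingrid Ishikawa

Vivienne Ivanov reports to Oona Usman. Oona Usman reports to Ingrid Ishikawa. Ingrid Ishikawa is at the top.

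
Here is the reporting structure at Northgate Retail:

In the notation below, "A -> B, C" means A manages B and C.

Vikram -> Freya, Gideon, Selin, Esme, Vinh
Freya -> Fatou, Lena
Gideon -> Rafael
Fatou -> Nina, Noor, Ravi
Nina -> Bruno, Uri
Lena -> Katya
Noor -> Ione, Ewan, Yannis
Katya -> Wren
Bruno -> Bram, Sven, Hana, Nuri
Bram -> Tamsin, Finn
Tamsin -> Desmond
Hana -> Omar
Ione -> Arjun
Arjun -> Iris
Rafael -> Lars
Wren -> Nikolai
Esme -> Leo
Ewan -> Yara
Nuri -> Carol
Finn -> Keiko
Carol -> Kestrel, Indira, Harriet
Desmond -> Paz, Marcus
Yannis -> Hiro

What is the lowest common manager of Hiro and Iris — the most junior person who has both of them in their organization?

Hiro's chain of managers is Yannis, Noor, Fatou, Freya, Vikram. Iris's chain of managers is Arjun, Ione, Noor, Fatou, Freya, Vikram. The first manager that appears in both chains is Noor.

Noor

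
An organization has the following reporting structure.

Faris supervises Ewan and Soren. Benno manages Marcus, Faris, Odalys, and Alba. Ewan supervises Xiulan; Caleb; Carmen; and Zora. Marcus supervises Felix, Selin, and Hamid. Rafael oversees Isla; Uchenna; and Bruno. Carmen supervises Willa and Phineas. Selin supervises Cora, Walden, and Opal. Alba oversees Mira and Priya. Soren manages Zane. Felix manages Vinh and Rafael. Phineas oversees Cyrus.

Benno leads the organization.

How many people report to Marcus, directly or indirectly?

11

Marcus directly manages Felix, Selin, Hamid. Under Felix: Rafael, Isla, Bruno, Uchenna, Vinh (5). Under Selin: Opal, Walden, Cora (3). Hamid has no reports. So Marcus's organization is 3 direct reports plus everyone under them: 6 + 4 + 1 = 11.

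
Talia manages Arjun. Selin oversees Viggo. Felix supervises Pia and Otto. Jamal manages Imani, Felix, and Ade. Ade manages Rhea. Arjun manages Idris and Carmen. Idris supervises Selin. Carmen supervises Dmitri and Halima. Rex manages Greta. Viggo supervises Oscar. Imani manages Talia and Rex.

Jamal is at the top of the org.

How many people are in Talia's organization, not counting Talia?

8

Talia directly manages Arjun. Under Arjun: Carmen, Dmitri, Halima, Idris, Selin, Viggo, Oscar (7). That's 8 in total.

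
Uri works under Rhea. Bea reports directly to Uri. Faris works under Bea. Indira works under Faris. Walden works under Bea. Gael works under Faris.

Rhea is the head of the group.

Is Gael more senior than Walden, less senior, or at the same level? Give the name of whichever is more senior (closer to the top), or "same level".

Walden

Gael is 4 levels below Rhea; Walden is 3. Walden is higher.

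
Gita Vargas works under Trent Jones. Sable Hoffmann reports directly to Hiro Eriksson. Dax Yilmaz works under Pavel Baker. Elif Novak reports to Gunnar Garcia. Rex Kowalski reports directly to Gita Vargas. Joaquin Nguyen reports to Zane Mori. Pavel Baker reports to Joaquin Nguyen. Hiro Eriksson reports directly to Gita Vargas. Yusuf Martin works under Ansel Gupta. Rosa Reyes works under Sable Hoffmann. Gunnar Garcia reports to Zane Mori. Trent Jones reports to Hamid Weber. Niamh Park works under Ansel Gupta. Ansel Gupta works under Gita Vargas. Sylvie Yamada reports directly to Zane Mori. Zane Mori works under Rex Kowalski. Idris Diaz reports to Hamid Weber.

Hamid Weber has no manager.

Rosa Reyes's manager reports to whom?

Rosa Reyes reports to Sable Hoffmann, and Sable Hoffmann reports to Hiro Eriksson. So Rosa Reyes's skip-level manager is Hiro Eriksson.

Hiro Eriksson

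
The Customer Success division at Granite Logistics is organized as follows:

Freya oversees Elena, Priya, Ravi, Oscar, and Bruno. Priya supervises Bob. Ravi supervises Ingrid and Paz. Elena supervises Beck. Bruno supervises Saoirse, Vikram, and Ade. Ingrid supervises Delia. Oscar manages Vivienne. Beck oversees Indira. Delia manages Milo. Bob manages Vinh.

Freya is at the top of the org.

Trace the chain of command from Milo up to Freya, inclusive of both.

Milo reports to Delia. Delia reports to Ingrid. Ingrid reports to Ravi. Ravi reports to Freya. Freya is at the top.

Milo -> Delia -> Ingrid -> Ravi -> Freya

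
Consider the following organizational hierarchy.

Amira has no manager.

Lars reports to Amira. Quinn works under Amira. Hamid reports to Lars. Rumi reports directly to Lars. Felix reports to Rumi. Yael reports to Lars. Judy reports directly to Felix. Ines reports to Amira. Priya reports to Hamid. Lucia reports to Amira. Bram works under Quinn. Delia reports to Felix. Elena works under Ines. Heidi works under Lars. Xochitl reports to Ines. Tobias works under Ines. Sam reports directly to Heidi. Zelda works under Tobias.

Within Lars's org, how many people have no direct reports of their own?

5

The people in Lars's organization with no one reporting to them are Sam, Yael, Delia, Judy, Priya. That is 5.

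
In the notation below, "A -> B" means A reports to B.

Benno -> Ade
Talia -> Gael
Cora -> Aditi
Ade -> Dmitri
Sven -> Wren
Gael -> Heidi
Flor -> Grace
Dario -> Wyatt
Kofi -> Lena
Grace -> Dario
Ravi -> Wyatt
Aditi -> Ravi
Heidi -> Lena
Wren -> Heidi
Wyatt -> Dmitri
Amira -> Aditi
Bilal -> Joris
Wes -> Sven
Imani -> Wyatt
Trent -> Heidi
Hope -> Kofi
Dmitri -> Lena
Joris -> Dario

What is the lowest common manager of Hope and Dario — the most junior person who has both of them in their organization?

Lena

Hope's chain of managers is Kofi, Lena. Dario's chain of managers is Wyatt, Dmitri, Lena. The first manager that appears in both chains is Lena.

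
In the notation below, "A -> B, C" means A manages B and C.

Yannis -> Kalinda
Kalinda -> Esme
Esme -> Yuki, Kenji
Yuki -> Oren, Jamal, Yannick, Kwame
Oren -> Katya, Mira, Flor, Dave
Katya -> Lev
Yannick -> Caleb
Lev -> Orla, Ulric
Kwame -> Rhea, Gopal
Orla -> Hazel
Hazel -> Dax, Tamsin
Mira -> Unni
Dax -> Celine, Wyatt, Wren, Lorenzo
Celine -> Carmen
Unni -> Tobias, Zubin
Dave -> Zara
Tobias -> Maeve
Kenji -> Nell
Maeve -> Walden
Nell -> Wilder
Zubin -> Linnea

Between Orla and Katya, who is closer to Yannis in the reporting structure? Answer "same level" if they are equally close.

Katya

Orla is 7 levels below Yannis; Katya is 5. Katya is higher.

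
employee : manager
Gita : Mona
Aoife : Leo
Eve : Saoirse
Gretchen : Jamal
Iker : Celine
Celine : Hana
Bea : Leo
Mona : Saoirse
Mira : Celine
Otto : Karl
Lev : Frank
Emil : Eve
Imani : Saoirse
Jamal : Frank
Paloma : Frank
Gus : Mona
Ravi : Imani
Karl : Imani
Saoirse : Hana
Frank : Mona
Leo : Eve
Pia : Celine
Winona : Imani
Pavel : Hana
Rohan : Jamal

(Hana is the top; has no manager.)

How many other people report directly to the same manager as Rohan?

Rohan reports to Jamal. Jamal's other direct reports are Gretchen — 1 peer.

1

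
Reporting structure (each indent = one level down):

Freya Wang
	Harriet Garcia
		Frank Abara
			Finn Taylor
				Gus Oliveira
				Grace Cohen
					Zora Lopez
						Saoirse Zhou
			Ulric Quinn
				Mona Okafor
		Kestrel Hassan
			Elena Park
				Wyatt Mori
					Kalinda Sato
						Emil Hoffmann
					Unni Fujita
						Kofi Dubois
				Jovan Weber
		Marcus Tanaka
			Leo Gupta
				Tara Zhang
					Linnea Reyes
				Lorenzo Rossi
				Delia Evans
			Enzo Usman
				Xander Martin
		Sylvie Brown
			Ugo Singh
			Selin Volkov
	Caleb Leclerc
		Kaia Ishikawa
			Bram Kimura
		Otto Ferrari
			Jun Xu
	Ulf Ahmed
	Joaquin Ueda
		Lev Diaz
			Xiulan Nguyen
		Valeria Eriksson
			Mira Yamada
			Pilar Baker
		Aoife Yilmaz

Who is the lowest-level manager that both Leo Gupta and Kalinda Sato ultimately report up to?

Leo Gupta's chain of managers is Marcus Tanaka, Harriet Garcia, Freya Wang. Kalinda Sato's chain of managers is Wyatt Mori, Elena Park, Kestrel Hassan, Harriet Garcia, Freya Wang. The first manager that appears in both chains is Harriet Garcia.

Harriet Garcia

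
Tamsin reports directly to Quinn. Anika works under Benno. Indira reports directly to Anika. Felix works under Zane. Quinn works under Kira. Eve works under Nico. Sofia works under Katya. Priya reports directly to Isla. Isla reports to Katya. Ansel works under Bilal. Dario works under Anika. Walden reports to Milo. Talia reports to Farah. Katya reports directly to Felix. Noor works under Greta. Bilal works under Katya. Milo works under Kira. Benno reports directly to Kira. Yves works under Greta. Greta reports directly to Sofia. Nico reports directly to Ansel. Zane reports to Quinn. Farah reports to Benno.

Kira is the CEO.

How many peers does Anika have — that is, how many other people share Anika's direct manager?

Anika reports to Benno. Benno's other direct reports are Farah — 1 peer.

1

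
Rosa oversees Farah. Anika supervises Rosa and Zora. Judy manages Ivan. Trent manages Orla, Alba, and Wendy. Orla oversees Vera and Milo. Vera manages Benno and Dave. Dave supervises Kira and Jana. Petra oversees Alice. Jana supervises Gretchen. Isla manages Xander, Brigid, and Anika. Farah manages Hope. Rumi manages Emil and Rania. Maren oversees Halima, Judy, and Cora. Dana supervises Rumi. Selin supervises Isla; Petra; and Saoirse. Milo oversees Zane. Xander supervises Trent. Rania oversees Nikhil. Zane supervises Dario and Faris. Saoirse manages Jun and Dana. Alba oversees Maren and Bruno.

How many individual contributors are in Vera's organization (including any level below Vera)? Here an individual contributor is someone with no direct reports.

The people in Vera's organization with no one reporting to them are Gretchen, Kira, Benno. That is 3.

3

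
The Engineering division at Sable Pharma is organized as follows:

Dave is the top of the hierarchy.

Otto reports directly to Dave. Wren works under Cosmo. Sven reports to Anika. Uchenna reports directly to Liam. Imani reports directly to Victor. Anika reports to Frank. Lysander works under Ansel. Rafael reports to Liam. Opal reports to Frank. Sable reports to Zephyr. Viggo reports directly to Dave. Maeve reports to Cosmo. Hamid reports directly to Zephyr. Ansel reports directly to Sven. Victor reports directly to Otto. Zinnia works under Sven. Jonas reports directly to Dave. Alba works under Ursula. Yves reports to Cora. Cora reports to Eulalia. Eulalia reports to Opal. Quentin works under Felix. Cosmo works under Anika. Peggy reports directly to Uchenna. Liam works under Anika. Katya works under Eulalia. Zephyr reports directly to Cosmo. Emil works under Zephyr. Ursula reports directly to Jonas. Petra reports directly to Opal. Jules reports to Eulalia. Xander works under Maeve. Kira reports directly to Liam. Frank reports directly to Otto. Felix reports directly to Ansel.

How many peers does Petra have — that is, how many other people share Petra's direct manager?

Petra reports to Opal. Opal's other direct reports are Eulalia — 1 peer.

1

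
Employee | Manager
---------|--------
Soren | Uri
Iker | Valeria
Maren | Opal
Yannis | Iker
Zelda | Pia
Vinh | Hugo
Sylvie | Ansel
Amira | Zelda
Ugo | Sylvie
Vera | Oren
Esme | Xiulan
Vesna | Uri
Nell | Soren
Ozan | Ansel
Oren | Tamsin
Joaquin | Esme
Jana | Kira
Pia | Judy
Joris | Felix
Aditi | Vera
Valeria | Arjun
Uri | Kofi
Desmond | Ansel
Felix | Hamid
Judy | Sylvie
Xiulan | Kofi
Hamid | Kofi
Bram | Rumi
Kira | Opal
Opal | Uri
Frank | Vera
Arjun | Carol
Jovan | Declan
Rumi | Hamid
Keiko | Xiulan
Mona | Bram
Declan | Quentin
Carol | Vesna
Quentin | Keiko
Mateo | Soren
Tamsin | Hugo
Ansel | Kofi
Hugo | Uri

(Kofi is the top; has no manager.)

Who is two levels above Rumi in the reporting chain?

Rumi reports to Hamid, and Hamid reports to Kofi. So Rumi's skip-level manager is Kofi.

Kofi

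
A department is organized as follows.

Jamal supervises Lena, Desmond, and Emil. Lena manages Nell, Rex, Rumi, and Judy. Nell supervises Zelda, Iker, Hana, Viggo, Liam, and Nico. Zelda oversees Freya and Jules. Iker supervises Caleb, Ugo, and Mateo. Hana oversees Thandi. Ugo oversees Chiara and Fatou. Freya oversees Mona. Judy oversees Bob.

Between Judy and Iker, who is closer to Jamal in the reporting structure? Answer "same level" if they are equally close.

Judy

Judy is 2 levels below Jamal; Iker is 3. Judy is higher.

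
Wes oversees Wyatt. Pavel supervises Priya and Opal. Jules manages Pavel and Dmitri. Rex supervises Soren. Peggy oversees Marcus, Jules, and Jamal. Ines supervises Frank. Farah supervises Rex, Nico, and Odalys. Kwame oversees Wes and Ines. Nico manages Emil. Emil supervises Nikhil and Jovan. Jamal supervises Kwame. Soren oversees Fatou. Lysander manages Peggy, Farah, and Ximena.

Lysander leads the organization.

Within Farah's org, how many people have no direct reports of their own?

4

The people in Farah's organization with no one reporting to them are Fatou, Jovan, Nikhil, Odalys. That is 4.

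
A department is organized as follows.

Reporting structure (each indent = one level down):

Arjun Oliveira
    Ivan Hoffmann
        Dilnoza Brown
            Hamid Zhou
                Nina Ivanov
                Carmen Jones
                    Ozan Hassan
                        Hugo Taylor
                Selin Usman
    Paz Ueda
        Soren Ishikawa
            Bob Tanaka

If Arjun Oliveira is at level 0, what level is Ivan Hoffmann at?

1

Chain from Ivan Hoffmann up to Arjun Oliveira: Ivan Hoffmann → Arjun Oliveira. That is 1 step up, so Ivan Hoffmann is 1 level below Arjun Oliveira.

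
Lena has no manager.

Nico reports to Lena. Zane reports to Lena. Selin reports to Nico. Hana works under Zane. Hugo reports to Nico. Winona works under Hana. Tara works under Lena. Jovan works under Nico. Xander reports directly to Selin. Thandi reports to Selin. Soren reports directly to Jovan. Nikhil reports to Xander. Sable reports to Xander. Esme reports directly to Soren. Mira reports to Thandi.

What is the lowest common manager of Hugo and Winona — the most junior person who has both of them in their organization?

Hugo's chain of managers is Nico, Lena. Winona's chain of managers is Hana, Zane, Lena. The first manager that appears in both chains is Lena.

Lena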